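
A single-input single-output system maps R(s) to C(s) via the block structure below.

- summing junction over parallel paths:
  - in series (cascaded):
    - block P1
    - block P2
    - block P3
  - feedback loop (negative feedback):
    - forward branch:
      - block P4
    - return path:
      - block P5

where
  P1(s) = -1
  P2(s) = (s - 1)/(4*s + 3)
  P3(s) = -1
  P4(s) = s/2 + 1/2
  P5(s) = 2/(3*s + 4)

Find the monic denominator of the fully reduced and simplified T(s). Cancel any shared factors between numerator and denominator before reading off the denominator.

Reducing step by step:

Step 1 - reduce the series chain P1, P2, P3; result (s - 1)/(4*s + 3)
Step 2 - reduce the feedback loop with forward P4 and return P5; result (3*s^2 + 7*s + 4)/(8*s + 10)
Step 3 - sum the parallel branches (P1*P2*P3), [P4/(1+P4*P5)]; result (12*s^3 + 45*s^2 + 39*s + 2)/(32*s^2 + 64*s + 30)
That last expression is T(s), already simplified. Scaling its denominator by 1/32 (the reciprocal of the leading coefficient) yields the monic denominator.

Answer: s^2 + 2*s + 15/16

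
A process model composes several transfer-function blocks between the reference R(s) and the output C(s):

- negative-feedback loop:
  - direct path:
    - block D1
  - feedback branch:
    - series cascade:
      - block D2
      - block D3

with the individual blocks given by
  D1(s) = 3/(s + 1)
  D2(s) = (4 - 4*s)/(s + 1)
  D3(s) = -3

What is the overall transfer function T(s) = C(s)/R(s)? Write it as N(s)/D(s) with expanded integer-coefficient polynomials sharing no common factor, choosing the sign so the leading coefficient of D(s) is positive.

The answer is (3*s + 3)/(s^2 + 38*s - 35).

Reasoning:
1. cascade D2, D3 gives (12*s - 12)/(s + 1)
2. close the feedback loop around D1, (D2*D3); the result is T(s) itself (integer coefficients, no common factor, positive leading denominator coefficient)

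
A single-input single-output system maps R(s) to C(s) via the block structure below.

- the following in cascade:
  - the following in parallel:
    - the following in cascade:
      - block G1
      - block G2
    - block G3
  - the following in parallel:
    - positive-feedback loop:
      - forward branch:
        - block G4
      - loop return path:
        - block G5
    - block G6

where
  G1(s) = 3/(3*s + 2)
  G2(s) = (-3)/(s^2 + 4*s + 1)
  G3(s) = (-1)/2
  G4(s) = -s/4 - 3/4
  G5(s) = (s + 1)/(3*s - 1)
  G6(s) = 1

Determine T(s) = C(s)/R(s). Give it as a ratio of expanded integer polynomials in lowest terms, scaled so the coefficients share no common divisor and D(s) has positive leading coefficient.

1. combine G1, G2 in series, giving (-9)/(3*s^3 + 14*s^2 + 11*s + 2)
2. reduce the parallel group (G1*G2), G3, giving (-3*s^3 - 14*s^2 - 11*s - 20)/(6*s^3 + 28*s^2 + 22*s + 4)
3. reduce the feedback loop with forward G4 and return G5, giving (-3*s^2 - 8*s + 3)/(s^2 + 16*s - 1)
4. parallel reduction of [G4/(1-G4*G5)], G6, giving (-2*s^2 + 8*s + 2)/(s^2 + 16*s - 1)
5. cascade ((G1*G2)+G3), ([G4/(1-G4*G5)]+G6) - this is the overall T(s), already in the required normalized form

Therefore the answer is (3*s^5 + 2*s^4 - 48*s^3 - 38*s^2 - 91*s - 20)/(3*s^5 + 62*s^4 + 232*s^3 + 164*s^2 + 21*s - 2).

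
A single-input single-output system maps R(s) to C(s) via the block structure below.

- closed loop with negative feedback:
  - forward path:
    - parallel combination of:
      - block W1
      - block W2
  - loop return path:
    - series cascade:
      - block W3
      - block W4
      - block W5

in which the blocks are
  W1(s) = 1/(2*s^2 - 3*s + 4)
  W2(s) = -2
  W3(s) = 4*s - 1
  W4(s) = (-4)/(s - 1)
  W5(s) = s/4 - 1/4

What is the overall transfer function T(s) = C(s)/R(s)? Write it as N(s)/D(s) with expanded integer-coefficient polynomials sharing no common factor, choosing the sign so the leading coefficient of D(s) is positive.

First reduce the diagram to T(s).

Step 1. parallel reduction of W1, W2: (-4*s^2 + 6*s - 7)/(2*s^2 - 3*s + 4)
Step 2. reduce the series chain W3, W4, W5: 1 - 4*s
Step 3. apply the feedback formula to (W1+W2), (W3*W4*W5): this yields T(s), and no further normalization is needed

Answer: (-4*s^2 + 6*s - 7)/(16*s^3 - 26*s^2 + 31*s - 3)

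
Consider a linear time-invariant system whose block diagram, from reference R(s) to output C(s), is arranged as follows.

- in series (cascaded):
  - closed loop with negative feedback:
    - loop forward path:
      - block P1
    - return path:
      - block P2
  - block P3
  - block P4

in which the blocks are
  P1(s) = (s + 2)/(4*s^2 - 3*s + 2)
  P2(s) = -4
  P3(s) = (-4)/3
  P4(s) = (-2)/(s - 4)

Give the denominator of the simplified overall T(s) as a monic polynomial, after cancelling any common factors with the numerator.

First reduce the diagram to T(s).

Step 1 - apply the feedback formula to P1, P2 -> (s + 2)/(4*s^2 - 7*s - 6)
Step 2 - series reduction of [P1/(1+P1*P2)], P3, P4 -> (8*s + 16)/(12*s^3 - 69*s^2 + 66*s + 72)
The result of step 2 is T(s) in lowest terms. Its denominator has leading coefficient 12; dividing the denominator through by 12 makes it monic.

Answer: s^3 - 23*s^2/4 + 11*s/2 + 6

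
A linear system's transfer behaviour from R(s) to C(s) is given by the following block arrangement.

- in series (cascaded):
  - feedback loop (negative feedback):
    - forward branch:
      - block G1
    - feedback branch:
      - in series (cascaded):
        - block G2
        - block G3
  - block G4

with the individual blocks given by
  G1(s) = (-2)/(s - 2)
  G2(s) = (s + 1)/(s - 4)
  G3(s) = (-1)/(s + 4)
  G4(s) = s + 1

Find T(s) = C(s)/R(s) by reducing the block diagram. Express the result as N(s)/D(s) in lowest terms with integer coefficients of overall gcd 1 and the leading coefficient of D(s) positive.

Reducing step by step:

[1] cascade G2, G3; result (-s - 1)/(s^2 - 16)
[2] collapse the loop (G1 forward, (G2*G3) return); result (32 - 2*s^2)/(s^3 - 2*s^2 - 14*s + 34)
[3] reduce the series chain [G1/(1+G1*(G2*G3))], G4 - this is the overall T(s), already in the required normalized form

Answer: (-2*s^3 - 2*s^2 + 32*s + 32)/(s^3 - 2*s^2 - 14*s + 34)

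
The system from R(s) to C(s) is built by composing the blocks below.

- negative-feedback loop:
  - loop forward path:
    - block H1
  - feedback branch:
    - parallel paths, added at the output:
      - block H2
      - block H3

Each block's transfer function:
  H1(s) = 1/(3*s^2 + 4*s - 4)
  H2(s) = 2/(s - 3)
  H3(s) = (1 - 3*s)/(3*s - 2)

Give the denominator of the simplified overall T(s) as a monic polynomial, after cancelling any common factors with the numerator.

Step 1: parallel reduction of H2, H3 gives (-3*s^2 + 16*s - 7)/(3*s^2 - 11*s + 6)
Step 2: close the feedback loop around H1, (H2+H3) gives (3*s^2 - 11*s + 6)/(9*s^4 - 21*s^3 - 41*s^2 + 84*s - 31)
T(s) is the step-2 result (common factors already cancelled). Leading coefficient of the denominator: 9. Divide through by 9 for the monic polynomial.

Hence the answer: s^4 - 7*s^3/3 - 41*s^2/9 + 28*s/3 - 31/9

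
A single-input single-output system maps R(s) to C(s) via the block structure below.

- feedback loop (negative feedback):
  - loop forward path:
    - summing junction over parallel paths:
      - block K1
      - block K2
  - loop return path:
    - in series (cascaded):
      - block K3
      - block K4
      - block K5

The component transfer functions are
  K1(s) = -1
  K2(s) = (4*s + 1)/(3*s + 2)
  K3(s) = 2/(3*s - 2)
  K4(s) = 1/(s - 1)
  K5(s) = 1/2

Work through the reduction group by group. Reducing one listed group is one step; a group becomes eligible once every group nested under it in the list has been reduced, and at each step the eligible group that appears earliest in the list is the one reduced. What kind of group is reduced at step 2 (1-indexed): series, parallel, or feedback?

Step 1. combine K1, K2 in parallel
Step 2. reduce the series chain K3, K4, K5
Step 3. collapse the loop ((K1+K2) forward, (K3*K4*K5) return)
So the answer for step 2 is series.

Hence the answer: series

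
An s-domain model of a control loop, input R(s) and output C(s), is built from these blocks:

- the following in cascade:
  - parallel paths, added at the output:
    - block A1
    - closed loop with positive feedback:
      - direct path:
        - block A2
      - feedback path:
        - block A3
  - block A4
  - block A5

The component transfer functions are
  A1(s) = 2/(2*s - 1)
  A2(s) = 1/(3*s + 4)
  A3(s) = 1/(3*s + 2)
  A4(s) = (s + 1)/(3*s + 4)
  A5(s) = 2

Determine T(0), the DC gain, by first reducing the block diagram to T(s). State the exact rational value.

First reduce the diagram to T(s).

Step 1: apply the feedback formula to A2, A3 gives (3*s + 2)/(9*s^2 + 18*s + 7)
Step 2: parallel reduction of A1, [A2/(1-A2*A3)] gives (24*s^2 + 37*s + 12)/(18*s^3 + 27*s^2 - 4*s - 7)
Step 3: multiply (A1+[A2/(1-A2*A3)]), A4, A5 (series) gives (48*s^3 + 122*s^2 + 98*s + 24)/(54*s^4 + 153*s^3 + 96*s^2 - 37*s - 28)
DC gain: substitute s = 0 into T(s) from step 3: T(0) = 24/(-28) = -6/7.

Answer: -6/7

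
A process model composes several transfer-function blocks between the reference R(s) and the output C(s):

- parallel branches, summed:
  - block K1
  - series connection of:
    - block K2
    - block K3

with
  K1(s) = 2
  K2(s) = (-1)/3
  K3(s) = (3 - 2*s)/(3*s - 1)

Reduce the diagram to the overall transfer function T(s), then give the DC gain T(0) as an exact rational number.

Step 1 - cascade K2, K3 = (2*s - 3)/(9*s - 3)
Step 2 - add K1, (K2*K3) (parallel) = (20*s - 9)/(9*s - 3)
DC gain: substitute s = 0 into T(s) from step 2: T(0) = -9/(-3) = 3.

Hence the answer: 3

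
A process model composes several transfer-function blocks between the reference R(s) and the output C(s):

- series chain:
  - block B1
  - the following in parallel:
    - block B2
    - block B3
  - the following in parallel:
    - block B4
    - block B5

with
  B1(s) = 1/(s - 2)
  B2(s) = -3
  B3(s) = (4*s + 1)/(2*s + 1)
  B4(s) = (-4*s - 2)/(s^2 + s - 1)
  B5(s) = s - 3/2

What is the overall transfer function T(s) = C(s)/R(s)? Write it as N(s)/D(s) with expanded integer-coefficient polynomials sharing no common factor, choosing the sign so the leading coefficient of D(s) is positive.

Step 1. parallel reduction of B2, B3: (-2*s - 2)/(2*s + 1)
Step 2. add B4, B5 (parallel): (2*s^3 - s^2 - 13*s - 1)/(2*s^2 + 2*s - 2)
Step 3. combine B1, (B2+B3), (B4+B5) in series, which is the overall transfer function T(s) = C(s)/R(s) in lowest terms

Hence the answer: (-2*s^4 - s^3 + 14*s^2 + 14*s + 1)/(2*s^4 - s^3 - 7*s^2 + s + 2)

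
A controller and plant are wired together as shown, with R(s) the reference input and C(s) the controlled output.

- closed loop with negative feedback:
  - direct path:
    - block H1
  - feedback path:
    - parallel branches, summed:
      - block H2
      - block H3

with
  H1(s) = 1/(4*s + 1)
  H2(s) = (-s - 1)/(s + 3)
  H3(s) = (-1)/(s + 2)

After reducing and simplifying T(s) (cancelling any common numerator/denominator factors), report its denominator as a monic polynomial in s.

The answer is s^3 + 5*s^2 + 25*s/4 + 1/4.

Reasoning:
[1] reduce the parallel group H2, H3 -> (-s^2 - 4*s - 5)/(s^2 + 5*s + 6)
[2] close the feedback loop around H1, (H2+H3) -> (s^2 + 5*s + 6)/(4*s^3 + 20*s^2 + 25*s + 1)
Step 2 gives the fully reduced T(s), with no common factor left to cancel. The denominator's leading coefficient is 4, so divide each of its coefficients by 4 to get the monic form.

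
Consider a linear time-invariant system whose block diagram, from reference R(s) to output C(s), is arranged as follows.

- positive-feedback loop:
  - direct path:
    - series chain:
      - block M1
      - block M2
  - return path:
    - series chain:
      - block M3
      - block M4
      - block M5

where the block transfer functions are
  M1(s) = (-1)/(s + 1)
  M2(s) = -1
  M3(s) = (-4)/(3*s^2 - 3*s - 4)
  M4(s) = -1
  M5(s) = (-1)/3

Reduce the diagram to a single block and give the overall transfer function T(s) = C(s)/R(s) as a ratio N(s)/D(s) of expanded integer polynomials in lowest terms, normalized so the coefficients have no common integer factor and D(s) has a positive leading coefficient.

Answer: (9*s^2 - 9*s - 12)/(9*s^3 - 21*s - 8)

Working:
Step 1: series reduction of M1, M2 gives 1/(s + 1)
Step 2: multiply M3, M4, M5 (series) gives (-4)/(9*s^2 - 9*s - 12)
Step 3: apply the feedback formula to (M1*M2), (M3*M4*M5), giving the overall T(s)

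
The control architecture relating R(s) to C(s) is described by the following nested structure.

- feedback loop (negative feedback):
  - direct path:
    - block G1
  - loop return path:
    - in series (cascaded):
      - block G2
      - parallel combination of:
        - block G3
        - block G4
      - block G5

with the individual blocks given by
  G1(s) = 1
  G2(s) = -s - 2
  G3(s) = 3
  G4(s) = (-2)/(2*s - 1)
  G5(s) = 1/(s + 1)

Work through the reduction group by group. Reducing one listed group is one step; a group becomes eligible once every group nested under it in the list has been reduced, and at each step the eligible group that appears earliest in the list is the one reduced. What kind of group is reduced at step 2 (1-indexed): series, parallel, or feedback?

Step 1. parallel reduction of G3, G4
Step 2. series reduction of G2, (G3+G4), G5
Step 3. close the feedback loop around G1, (G2*(G3+G4)*G5)
Step 2 collapses a series group.

Hence the answer: series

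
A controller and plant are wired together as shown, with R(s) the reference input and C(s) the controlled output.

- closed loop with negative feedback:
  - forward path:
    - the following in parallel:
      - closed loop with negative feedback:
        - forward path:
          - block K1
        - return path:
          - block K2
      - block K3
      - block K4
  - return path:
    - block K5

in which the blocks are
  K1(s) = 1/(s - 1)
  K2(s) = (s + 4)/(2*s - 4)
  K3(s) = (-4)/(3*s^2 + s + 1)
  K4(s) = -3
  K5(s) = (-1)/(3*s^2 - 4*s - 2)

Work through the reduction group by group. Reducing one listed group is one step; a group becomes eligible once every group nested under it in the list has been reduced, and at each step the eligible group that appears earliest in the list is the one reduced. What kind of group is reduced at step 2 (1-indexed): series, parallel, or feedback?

Step 1. feedback reduction of K1, K2
Step 2. sum the parallel branches [K1/(1+K1*K2)], K3, K4
Step 3. apply the feedback formula to ([K1/(1+K1*K2)]+K3+K4), K5
Step 2 collapses a parallel group.

Hence the answer: parallel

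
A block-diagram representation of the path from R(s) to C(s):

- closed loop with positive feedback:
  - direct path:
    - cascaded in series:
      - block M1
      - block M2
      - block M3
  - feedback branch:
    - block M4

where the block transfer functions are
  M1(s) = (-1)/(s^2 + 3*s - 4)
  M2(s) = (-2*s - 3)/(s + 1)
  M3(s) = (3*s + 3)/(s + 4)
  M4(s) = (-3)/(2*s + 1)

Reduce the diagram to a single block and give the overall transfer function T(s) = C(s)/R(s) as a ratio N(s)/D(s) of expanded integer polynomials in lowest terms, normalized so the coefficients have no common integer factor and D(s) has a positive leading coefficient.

(1) cascade M1, M2, M3, giving (6*s + 9)/(s^3 + 7*s^2 + 8*s - 16)
(2) collapse the loop ((M1*M2*M3) forward, M4 return); the result is T(s) itself (integer coefficients, no common factor, positive leading denominator coefficient)

Hence the answer: (12*s^2 + 24*s + 9)/(2*s^4 + 15*s^3 + 23*s^2 - 6*s + 11)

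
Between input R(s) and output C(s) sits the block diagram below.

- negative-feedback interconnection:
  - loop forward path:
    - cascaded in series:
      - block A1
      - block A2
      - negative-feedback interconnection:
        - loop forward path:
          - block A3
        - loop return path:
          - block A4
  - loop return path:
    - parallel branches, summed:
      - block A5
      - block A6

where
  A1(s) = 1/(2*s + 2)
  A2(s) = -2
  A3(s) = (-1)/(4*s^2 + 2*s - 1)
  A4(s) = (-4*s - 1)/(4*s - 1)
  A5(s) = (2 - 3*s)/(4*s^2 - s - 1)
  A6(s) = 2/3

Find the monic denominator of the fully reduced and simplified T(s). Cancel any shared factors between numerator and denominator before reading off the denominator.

The answer is s^6 + s^5 - 7*s^4/16 - 17*s^3/96 - 17*s^2/96 + 7*s/64 - 5/96.

Reasoning:
Step 1: apply the feedback formula to A3, A4: (1 - 4*s)/(16*s^3 + 4*s^2 - 2*s + 2)
Step 2: series reduction of A1, A2, [A3/(1+A3*A4)]: (4*s - 1)/(16*s^4 + 20*s^3 + 2*s^2 + 2)
Step 3: add A5, A6 (parallel): (8*s^2 - 11*s + 4)/(12*s^2 - 3*s - 3)
Step 4: collapse the loop ((A1*A2*[A3/(1+A3*A4)]) forward, (A5+A6) return): (48*s^3 - 24*s^2 - 9*s + 3)/(192*s^6 + 192*s^5 - 84*s^4 - 34*s^3 - 34*s^2 + 21*s - 10)
The result of step 4 is T(s) in lowest terms. Its denominator has leading coefficient 192; dividing the denominator through by 192 makes it monic.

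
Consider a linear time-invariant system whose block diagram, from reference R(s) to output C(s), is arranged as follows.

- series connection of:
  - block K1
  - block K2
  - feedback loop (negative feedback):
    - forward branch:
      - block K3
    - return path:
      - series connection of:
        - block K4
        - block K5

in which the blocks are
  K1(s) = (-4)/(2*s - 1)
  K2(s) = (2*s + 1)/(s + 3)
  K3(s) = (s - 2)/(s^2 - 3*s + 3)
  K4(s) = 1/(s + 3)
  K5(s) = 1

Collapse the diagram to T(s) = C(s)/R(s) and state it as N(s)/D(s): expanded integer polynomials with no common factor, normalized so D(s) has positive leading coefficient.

1. combine K4, K5 in series: 1/(s + 3)
2. collapse the loop (K3 forward, (K4*K5) return): (s^2 + s - 6)/(s^3 - 5*s + 7)
3. cascade K1, K2, [K3/(1+K3*(K4*K5))], which is the overall transfer function T(s) = C(s)/R(s) in lowest terms

Final answer: (-8*s^2 + 12*s + 8)/(2*s^4 - s^3 - 10*s^2 + 19*s - 7)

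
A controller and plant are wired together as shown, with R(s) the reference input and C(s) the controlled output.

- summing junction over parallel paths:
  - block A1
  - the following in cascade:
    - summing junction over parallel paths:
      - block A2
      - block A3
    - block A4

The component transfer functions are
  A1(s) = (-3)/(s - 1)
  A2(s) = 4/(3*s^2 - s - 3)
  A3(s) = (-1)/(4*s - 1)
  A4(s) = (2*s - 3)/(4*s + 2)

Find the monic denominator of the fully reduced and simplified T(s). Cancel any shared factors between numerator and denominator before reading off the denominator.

Step 1: parallel reduction of A2, A3 = (-3*s^2 + 17*s - 1)/(12*s^3 - 7*s^2 - 11*s + 3)
Step 2: series reduction of (A2+A3), A4 = (-6*s^3 + 43*s^2 - 53*s + 3)/(48*s^4 - 4*s^3 - 58*s^2 - 10*s + 6)
Step 3: reduce the parallel group A1, ((A2+A3)*A4) = (-150*s^4 + 61*s^3 + 78*s^2 + 86*s - 21)/(48*s^5 - 52*s^4 - 54*s^3 + 48*s^2 + 16*s - 6)
The result of step 3 is T(s) in lowest terms. Its denominator has leading coefficient 48; dividing the denominator through by 48 makes it monic.

Therefore the answer is s^5 - 13*s^4/12 - 9*s^3/8 + s^2 + s/3 - 1/8.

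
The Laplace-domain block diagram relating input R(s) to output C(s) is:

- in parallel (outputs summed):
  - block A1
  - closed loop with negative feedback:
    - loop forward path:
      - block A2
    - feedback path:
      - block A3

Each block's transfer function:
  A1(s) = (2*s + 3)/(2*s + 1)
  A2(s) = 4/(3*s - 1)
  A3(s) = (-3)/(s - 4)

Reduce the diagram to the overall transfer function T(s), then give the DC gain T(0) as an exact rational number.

Answer: 5

Working:
(1) apply the feedback formula to A2, A3 gives (4*s - 16)/(3*s^2 - 13*s - 8)
(2) parallel reduction of A1, [A2/(1+A2*A3)] gives (6*s^3 - 9*s^2 - 83*s - 40)/(6*s^3 - 23*s^2 - 29*s - 8)
That last expression is T(s); at s = 0 only the constant terms survive, so T(0) = -40/(-8) = 5.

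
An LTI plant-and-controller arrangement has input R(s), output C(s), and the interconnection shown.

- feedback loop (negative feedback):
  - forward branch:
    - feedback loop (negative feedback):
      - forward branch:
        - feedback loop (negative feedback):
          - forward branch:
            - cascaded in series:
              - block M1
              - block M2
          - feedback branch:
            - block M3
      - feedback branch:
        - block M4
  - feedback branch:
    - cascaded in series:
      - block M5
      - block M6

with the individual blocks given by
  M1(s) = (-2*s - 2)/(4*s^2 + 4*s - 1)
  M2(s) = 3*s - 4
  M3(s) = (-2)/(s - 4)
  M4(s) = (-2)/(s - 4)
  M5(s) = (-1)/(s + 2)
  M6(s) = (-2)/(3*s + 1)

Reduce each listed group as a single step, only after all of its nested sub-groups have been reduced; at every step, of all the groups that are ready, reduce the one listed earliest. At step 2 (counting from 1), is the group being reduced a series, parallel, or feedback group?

(1) multiply M1, M2 (series)
(2) close the feedback loop around (M1*M2), M3
(3) apply the feedback formula to [(M1*M2)/(1+(M1*M2)*M3)], M4
(4) multiply M5, M6 (series)
(5) close the feedback loop around [[(M1*M2)/(1+(M1*M2)*M3)]/(1+[(M1*M2)/(1+(M1*M2)*M3)]*M4)], (M5*M6)
Step 2: feedback.

Answer: feedback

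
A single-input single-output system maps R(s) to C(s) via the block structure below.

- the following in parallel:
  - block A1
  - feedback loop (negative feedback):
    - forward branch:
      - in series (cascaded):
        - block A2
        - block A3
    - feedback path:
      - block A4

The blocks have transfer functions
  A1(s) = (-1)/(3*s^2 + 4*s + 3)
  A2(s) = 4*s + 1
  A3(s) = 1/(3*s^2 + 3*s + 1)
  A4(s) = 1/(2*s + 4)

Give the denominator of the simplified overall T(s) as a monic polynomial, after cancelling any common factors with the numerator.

Step 1: reduce the series chain A2, A3 = (4*s + 1)/(3*s^2 + 3*s + 1)
Step 2: close the feedback loop around (A2*A3), A4 = (8*s^2 + 18*s + 4)/(6*s^3 + 18*s^2 + 18*s + 5)
Step 3: reduce the parallel group A1, [(A2*A3)/(1+(A2*A3)*A4)] = (24*s^4 + 80*s^3 + 90*s^2 + 52*s + 7)/(18*s^5 + 78*s^4 + 144*s^3 + 141*s^2 + 74*s + 15)
Step 3 gives the fully reduced T(s), with no common factor left to cancel. The denominator's leading coefficient is 18, so divide each of its coefficients by 18 to get the monic form.

Therefore the answer is s^5 + 13*s^4/3 + 8*s^3 + 47*s^2/6 + 37*s/9 + 5/6.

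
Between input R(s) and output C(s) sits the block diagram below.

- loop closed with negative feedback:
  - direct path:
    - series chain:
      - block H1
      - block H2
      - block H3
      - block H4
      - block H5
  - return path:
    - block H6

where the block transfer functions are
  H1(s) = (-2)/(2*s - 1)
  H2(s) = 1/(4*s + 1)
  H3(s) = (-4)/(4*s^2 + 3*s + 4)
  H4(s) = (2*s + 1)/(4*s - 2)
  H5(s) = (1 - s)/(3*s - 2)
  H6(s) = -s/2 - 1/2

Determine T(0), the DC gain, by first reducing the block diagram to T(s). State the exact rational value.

Step 1. series reduction of H1, H2, H3, H4, H5; result (-8*s^2 + 4*s + 4)/(192*s^6 - 128*s^5 + 84*s^4 - 188*s^3 + 97*s^2 + 6*s - 8)
Step 2. reduce the feedback loop with forward (H1*H2*H3*H4*H5) and return H6; result (-8*s^2 + 4*s + 4)/(192*s^6 - 128*s^5 + 84*s^4 - 184*s^3 + 99*s^2 + 2*s - 10)
DC gain: substitute s = 0 into T(s) from step 2: T(0) = 4/(-10) = -2/5.

Final answer: -2/5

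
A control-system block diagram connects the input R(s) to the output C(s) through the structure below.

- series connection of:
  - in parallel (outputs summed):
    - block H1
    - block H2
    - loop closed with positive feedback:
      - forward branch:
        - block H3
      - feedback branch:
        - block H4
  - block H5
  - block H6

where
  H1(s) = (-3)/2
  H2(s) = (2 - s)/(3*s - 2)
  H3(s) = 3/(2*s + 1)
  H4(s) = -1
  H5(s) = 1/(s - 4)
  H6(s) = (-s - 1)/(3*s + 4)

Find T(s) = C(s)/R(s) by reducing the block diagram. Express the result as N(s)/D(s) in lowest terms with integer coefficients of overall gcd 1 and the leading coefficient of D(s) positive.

Reducing step by step:

1. close the feedback loop around H3, H4 = 3/(2*s + 4)
2. add H1, H2, [H3/(1-H3*H4)] (parallel) = (-11*s^2 - 3*s + 14)/(6*s^2 + 8*s - 8)
3. reduce the series chain (H1+H2+[H3/(1-H3*H4)]), H5, H6, which is the overall transfer function T(s) = C(s)/R(s) in lowest terms

Answer: (11*s^3 + 14*s^2 - 11*s - 14)/(18*s^4 - 24*s^3 - 184*s^2 - 64*s + 128)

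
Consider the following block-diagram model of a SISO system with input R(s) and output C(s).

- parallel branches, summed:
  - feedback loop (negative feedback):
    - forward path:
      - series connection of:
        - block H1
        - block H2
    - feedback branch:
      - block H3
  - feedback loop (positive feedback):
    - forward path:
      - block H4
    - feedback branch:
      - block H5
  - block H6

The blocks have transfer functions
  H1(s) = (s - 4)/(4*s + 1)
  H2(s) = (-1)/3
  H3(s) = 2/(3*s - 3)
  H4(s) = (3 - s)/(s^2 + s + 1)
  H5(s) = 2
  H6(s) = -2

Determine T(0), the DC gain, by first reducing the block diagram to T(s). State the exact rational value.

Step 1 - reduce the series chain H1, H2 -> (4 - s)/(12*s + 3)
Step 2 - apply the feedback formula to (H1*H2), H3 -> (-3*s^2 + 15*s - 12)/(36*s^2 - 29*s - 1)
Step 3 - feedback reduction of H4, H5 -> (3 - s)/(s^2 + 3*s - 5)
Step 4 - add [(H1*H2)/(1+(H1*H2)*H3)], [H4/(1-H4*H5)], H6 (parallel) -> (-75*s^4 - 188*s^3 + 721*s^2 - 481*s + 47)/(36*s^4 + 79*s^3 - 268*s^2 + 142*s + 5)
DC gain: substitute s = 0 into T(s) from step 4: T(0) = 47/5.

Therefore the answer is 47/5.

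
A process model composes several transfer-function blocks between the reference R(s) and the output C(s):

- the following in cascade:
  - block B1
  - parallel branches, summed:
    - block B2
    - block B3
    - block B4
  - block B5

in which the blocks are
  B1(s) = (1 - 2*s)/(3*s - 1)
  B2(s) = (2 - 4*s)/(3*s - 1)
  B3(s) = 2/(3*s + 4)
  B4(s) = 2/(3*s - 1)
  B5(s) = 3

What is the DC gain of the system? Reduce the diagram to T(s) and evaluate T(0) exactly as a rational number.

Answer: 21/2

Working:
Step 1: combine B2, B3, B4 in parallel = (-12*s^2 + 2*s + 14)/(9*s^2 + 9*s - 4)
Step 2: combine B1, (B2+B3+B4), B5 in series = (72*s^3 - 48*s^2 - 78*s + 42)/(27*s^3 + 18*s^2 - 21*s + 4)
Step 2 gives the overall T(s). Then T(0) = 42/4 = 21/2.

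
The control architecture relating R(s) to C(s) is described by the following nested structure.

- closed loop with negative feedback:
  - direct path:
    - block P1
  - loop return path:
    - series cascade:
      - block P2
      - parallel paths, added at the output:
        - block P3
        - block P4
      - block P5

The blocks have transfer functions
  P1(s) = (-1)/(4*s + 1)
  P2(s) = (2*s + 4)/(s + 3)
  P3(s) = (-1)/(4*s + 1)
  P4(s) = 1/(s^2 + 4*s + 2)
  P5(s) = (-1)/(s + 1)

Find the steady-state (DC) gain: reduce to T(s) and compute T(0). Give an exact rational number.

Reducing step by step:

1. add P3, P4 (parallel): (-s^2 - 1)/(4*s^3 + 17*s^2 + 12*s + 2)
2. combine P2, (P3+P4), P5 in series: (2*s^3 + 4*s^2 + 2*s + 4)/(4*s^5 + 33*s^4 + 92*s^3 + 101*s^2 + 44*s + 6)
3. reduce the feedback loop with forward P1 and return (P2*(P3+P4)*P5): (-4*s^5 - 33*s^4 - 92*s^3 - 101*s^2 - 44*s - 6)/(16*s^6 + 136*s^5 + 401*s^4 + 494*s^3 + 273*s^2 + 66*s + 2)
The step-3 result is T(s). Setting s = 0: T(0) = -6/2 = -3.

Answer: -3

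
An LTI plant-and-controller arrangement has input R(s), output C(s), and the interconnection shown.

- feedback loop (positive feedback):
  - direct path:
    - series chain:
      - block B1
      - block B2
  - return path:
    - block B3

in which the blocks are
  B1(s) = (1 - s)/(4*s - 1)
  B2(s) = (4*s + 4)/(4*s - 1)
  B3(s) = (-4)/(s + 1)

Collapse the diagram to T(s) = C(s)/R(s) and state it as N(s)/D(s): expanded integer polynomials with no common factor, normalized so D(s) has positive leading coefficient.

First reduce the diagram to T(s).

[1] series reduction of B1, B2, giving (4 - 4*s^2)/(16*s^2 - 8*s + 1)
[2] collapse the loop ((B1*B2) forward, B3 return), which is the overall transfer function T(s) = C(s)/R(s) in lowest terms

Answer: (4 - 4*s^2)/(16*s^2 - 24*s + 17)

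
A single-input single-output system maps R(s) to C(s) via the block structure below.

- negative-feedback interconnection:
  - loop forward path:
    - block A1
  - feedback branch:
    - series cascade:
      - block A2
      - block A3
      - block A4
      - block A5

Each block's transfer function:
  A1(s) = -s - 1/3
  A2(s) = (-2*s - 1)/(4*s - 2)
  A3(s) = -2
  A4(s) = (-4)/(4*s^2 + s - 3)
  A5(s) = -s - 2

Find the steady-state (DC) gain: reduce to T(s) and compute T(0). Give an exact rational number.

1. cascade A2, A3, A4, A5 -> (8*s^2 + 20*s + 8)/(8*s^3 - 2*s^2 - 7*s + 3)
2. feedback reduction of A1, (A2*A3*A4*A5) -> (24*s^4 + 2*s^3 - 23*s^2 + 2*s + 3)/(74*s^2 + 65*s - 1)
DC gain: substitute s = 0 into T(s) from step 2: T(0) = 3/(-1) = -3.

Answer: -3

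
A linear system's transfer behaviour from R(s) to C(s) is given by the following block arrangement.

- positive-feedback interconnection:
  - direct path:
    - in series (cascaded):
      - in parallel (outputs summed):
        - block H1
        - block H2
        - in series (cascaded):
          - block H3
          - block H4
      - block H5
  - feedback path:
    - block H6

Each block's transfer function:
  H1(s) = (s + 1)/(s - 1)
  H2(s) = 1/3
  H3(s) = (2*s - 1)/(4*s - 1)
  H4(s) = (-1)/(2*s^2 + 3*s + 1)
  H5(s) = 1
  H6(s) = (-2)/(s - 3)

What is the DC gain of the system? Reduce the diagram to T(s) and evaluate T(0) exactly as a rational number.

1. multiply H3, H4 (series) gives (1 - 2*s)/(8*s^3 + 10*s^2 + s - 1)
2. reduce the parallel group H1, H2, (H3*H4) gives (32*s^4 + 56*s^3 + 18*s^2 + 7*s - 5)/(24*s^4 + 6*s^3 - 27*s^2 - 6*s + 3)
3. multiply (H1+H2+(H3*H4)), H5 (series) gives (32*s^4 + 56*s^3 + 18*s^2 + 7*s - 5)/(24*s^4 + 6*s^3 - 27*s^2 - 6*s + 3)
4. close the feedback loop around ((H1+H2+(H3*H4))*H5), H6 gives (32*s^5 - 40*s^4 - 150*s^3 - 47*s^2 - 26*s + 15)/(24*s^5 - 2*s^4 + 67*s^3 + 111*s^2 + 35*s - 19)
That last expression is T(s); at s = 0 only the constant terms survive, so T(0) = 15/(-19) = -15/19.

Therefore the answer is -15/19.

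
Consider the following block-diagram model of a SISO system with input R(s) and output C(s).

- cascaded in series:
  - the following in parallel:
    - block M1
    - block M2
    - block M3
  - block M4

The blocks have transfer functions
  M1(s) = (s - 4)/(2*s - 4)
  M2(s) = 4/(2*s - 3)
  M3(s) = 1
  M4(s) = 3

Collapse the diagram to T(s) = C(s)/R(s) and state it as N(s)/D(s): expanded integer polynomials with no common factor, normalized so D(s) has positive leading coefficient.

[1] reduce the parallel group M1, M2, M3: (6*s^2 - 17*s + 8)/(4*s^2 - 14*s + 12)
[2] cascade (M1+M2+M3), M4, giving the overall T(s)

Answer: (18*s^2 - 51*s + 24)/(4*s^2 - 14*s + 12)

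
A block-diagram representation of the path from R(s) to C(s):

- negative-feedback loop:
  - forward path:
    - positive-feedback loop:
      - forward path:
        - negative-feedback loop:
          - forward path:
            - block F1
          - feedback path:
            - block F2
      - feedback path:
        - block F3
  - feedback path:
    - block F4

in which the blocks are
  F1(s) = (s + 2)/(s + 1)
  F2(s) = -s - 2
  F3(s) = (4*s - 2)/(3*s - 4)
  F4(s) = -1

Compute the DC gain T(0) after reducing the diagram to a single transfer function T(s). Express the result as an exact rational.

(1) close the feedback loop around F1, F2; result (-s - 2)/(s^2 + 3*s + 3)
(2) close the feedback loop around [F1/(1+F1*F2)], F3; result (-3*s^2 - 2*s + 8)/(3*s^3 + 9*s^2 + 3*s - 16)
(3) close the feedback loop around [[F1/(1+F1*F2)]/(1-[F1/(1+F1*F2)]*F3)], F4; result (-3*s^2 - 2*s + 8)/(3*s^3 + 12*s^2 + 5*s - 24)
The step-3 result is T(s). Setting s = 0: T(0) = 8/(-24) = -1/3.

Answer: -1/3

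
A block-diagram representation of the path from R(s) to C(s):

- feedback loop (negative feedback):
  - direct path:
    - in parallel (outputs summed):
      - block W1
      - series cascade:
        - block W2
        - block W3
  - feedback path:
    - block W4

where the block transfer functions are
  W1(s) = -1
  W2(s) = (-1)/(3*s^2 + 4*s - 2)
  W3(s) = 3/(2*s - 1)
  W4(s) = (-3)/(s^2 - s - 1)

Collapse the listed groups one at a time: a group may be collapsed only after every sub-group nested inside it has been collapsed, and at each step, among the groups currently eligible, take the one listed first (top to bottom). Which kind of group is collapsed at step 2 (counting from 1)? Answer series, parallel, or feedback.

Reducing step by step:

[1] multiply W2, W3 (series)
[2] parallel reduction of W1, (W2*W3)
[3] apply the feedback formula to (W1+(W2*W3)), W4
Step 2: parallel.

Answer: parallel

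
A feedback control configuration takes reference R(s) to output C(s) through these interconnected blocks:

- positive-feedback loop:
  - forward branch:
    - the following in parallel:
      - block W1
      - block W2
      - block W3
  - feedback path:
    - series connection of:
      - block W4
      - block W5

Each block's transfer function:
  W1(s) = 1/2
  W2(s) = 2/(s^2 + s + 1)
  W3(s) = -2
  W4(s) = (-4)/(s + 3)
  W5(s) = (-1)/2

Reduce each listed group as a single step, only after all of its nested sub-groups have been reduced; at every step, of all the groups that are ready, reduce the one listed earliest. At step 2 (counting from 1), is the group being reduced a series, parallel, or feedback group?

Answer: series

Working:
1. parallel reduction of W1, W2, W3
2. series reduction of W4, W5
3. collapse the loop ((W1+W2+W3) forward, (W4*W5) return)
Step 2: series.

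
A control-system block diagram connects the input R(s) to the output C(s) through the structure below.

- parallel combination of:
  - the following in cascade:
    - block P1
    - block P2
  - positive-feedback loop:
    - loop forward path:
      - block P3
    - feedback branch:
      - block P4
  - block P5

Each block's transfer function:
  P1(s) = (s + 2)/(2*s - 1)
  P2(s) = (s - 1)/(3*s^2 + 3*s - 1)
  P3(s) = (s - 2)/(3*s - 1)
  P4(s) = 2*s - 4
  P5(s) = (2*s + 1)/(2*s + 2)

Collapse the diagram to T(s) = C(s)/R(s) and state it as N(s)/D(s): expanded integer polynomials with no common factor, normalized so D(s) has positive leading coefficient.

The answer is (24*s^6 - 116*s^5 - 46*s^4 + 189*s^3 + 22*s^2 - 30*s - 23)/(24*s^6 - 96*s^5 - 98*s^4 + 190*s^3 + 56*s^2 - 94*s + 18).

Reasoning:
(1) combine P1, P2 in series -> (s^2 + s - 2)/(6*s^3 + 3*s^2 - 5*s + 1)
(2) apply the feedback formula to P3, P4 -> (2 - s)/(2*s^2 - 11*s + 9)
(3) reduce the parallel group (P1*P2), [P3/(1-P3*P4)], P5 - this is the overall T(s), already in the required normalized form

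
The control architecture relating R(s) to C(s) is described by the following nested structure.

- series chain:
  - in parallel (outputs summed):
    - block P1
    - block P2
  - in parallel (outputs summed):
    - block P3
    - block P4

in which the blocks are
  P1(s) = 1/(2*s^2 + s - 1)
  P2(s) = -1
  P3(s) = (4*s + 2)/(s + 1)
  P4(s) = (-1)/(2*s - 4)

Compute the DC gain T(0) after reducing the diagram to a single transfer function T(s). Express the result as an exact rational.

Step 1. combine P1, P2 in parallel -> (-2*s^2 - s + 2)/(2*s^2 + s - 1)
Step 2. reduce the parallel group P3, P4 -> (8*s^2 - 13*s - 9)/(2*s^2 - 2*s - 4)
Step 3. cascade (P1+P2), (P3+P4) -> (-16*s^4 + 18*s^3 + 47*s^2 - 17*s - 18)/(4*s^4 - 2*s^3 - 12*s^2 - 2*s + 4)
Step 3 gives the overall T(s). Then T(0) = -18/4 = -9/2.

Answer: -9/2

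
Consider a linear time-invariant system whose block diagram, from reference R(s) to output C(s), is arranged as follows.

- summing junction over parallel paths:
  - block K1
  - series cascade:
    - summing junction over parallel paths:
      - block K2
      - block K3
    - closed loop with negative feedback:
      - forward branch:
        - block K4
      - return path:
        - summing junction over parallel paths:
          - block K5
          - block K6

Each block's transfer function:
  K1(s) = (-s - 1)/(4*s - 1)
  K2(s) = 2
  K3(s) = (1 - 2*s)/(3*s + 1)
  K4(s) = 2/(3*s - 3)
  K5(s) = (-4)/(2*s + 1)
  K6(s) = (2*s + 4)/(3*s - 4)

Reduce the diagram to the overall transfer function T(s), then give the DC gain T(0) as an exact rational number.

1. sum the parallel branches K2, K3; result (4*s + 3)/(3*s + 1)
2. reduce the parallel group K5, K6; result (4*s^2 - 2*s + 20)/(6*s^2 - 5*s - 4)
3. collapse the loop (K4 forward, (K5+K6) return); result (12*s^2 - 10*s - 8)/(18*s^3 - 25*s^2 - s + 52)
4. reduce the series chain (K2+K3), [K4/(1+K4*(K5+K6))]; result (48*s^3 - 4*s^2 - 62*s - 24)/(54*s^4 - 57*s^3 - 28*s^2 + 155*s + 52)
5. add K1, ((K2+K3)*[K4/(1+K4*(K5+K6))]) (parallel); result (-54*s^5 + 195*s^4 + 21*s^3 - 371*s^2 - 241*s - 28)/(216*s^5 - 282*s^4 - 55*s^3 + 648*s^2 + 53*s - 52)
Evaluating the step-5 result (the overall T(s)) at s = 0 gives T(0) = -28/(-52) = 7/13.

Final answer: 7/13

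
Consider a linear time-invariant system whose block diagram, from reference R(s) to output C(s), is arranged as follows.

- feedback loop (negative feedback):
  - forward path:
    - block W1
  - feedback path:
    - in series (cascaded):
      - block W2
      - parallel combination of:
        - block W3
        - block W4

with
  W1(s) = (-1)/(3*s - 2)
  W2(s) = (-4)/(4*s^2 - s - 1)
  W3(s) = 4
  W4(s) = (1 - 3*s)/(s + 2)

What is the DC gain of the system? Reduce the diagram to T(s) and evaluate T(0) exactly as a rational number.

Reducing step by step:

Step 1 - combine W3, W4 in parallel = (s + 9)/(s + 2)
Step 2 - series reduction of W2, (W3+W4) = (-4*s - 36)/(4*s^3 + 7*s^2 - 3*s - 2)
Step 3 - feedback reduction of W1, (W2*(W3+W4)) = (-4*s^3 - 7*s^2 + 3*s + 2)/(12*s^4 + 13*s^3 - 23*s^2 + 4*s + 40)
The step-3 result is T(s). Setting s = 0: T(0) = 2/40 = 1/20.

Answer: 1/20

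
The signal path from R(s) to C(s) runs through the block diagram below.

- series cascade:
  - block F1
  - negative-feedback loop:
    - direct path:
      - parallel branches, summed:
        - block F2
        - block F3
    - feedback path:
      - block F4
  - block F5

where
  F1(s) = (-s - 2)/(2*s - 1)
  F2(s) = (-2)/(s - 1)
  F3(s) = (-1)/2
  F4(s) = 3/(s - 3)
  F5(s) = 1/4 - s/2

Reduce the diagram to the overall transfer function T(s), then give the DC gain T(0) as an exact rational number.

1. add F2, F3 (parallel) gives (-s - 3)/(2*s - 2)
2. reduce the feedback loop with forward (F2+F3) and return F4 gives (9 - s^2)/(2*s^2 - 11*s - 3)
3. series reduction of F1, [(F2+F3)/(1+(F2+F3)*F4)], F5 gives (-s^3 - 2*s^2 + 9*s + 18)/(8*s^2 - 44*s - 12)
Step 3 gives the overall T(s). Then T(0) = 18/(-12) = -3/2.

Hence the answer: -3/2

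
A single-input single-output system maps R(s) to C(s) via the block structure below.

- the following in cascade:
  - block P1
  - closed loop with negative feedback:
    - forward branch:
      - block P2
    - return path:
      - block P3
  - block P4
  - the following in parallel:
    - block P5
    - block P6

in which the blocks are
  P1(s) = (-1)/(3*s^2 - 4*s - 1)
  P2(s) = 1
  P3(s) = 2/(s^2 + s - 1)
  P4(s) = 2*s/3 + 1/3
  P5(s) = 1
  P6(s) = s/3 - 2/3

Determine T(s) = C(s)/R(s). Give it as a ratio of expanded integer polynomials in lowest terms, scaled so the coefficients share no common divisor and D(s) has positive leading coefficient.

[1] close the feedback loop around P2, P3 gives (s^2 + s - 1)/(s^2 + s + 1)
[2] parallel reduction of P5, P6 gives s/3 + 1/3
[3] cascade P1, [P2/(1+P2*P3)], P4, (P5+P6), giving the overall T(s)

Therefore the answer is (-2*s^4 - 5*s^3 - 2*s^2 + 2*s + 1)/(27*s^4 - 9*s^3 - 18*s^2 - 45*s - 9).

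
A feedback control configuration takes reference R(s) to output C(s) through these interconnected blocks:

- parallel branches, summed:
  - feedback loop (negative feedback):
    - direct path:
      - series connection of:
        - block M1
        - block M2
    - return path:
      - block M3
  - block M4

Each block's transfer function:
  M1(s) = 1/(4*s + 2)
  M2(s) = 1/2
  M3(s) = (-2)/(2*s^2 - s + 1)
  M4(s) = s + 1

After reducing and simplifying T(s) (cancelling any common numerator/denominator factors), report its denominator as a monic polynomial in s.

(1) reduce the series chain M1, M2, giving 1/(8*s + 4)
(2) feedback reduction of (M1*M2), M3, giving (2*s^2 - s + 1)/(16*s^3 + 4*s + 2)
(3) add [(M1*M2)/(1+(M1*M2)*M3)], M4 (parallel), giving (16*s^4 + 16*s^3 + 6*s^2 + 5*s + 3)/(16*s^3 + 4*s + 2)
Step 3 gives the fully reduced T(s), with no common factor left to cancel. The denominator's leading coefficient is 16, so divide each of its coefficients by 16 to get the monic form.

Answer: s^3 + s/4 + 1/8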